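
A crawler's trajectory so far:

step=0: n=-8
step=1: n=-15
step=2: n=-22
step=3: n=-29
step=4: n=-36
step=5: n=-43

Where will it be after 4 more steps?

The position changes by -7 every step.
step 6: -43 − 7 → n=-50
step 7: -50 − 7 → n=-57
step 8: -57 − 7 → n=-64
step 9: -64 − 7 → n=-71

n=-71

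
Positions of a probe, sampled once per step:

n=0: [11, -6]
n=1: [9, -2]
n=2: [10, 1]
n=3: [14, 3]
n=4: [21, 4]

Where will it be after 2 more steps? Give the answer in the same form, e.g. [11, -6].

[44, 3]

First differences are [-2, +4], [+1, +3], [+4, +2], [+7, +1]; their common second difference is [+3, -1] (constant acceleration).
step 5: [21, 4] + [+10, +0] → [31, 4]
step 6: [31, 4] + [+13, -1] → [44, 3]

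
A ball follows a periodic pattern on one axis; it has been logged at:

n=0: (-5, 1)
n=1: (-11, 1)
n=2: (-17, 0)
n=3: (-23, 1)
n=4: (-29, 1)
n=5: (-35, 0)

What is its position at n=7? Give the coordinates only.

First: linear, -6 per step → -47 at step 7.
Second: cycles through 1, 1, 0 every 3 steps. Step 7 lands at position 1 of the cycle → 1.

(-47, 1)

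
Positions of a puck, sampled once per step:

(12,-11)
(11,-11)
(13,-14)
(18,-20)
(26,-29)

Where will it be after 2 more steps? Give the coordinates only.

(51,-56)

Taking differences between consecutive positions: (-1,+0), (+2,-3), (+5,-6), (+8,-9). These grow by (+3,-3) each step.
step 5: (26,-29) + (+11,-12) → (37,-41)
step 6: (37,-41) + (+14,-15) → (51,-56)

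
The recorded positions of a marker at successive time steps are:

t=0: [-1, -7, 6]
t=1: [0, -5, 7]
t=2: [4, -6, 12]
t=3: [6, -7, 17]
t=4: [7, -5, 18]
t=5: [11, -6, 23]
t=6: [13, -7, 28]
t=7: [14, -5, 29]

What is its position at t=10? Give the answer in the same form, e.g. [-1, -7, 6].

[21, -5, 40]

Step-to-step displacements: [+1, +2, +1], [+4, -1, +5], [+2, -1, +5], [+1, +2, +1], [+4, -1, +5], [+2, -1, +5], [+1, +2, +1] — a repeating cycle of length 3.
step 8: apply [+4, -1, +5] → [18, -6, 34]
step 9: apply [+2, -1, +5] → [20, -7, 39]
step 10: apply [+1, +2, +1] → [21, -5, 40]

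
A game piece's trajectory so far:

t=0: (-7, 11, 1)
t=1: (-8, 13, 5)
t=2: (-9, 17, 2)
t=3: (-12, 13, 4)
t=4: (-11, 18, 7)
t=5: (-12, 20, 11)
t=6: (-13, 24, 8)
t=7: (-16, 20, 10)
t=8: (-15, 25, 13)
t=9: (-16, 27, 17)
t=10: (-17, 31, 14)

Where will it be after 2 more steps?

(-19, 32, 19)

Differencing gives (-1, +2, +4), (-1, +4, -3), (-3, -4, +2), (+1, +5, +3), (-1, +2, +4), (-1, +4, -3), (-3, -4, +2), (+1, +5, +3), (-1, +2, +4), (-1, +4, -3). This is the pattern (-1, +2, +4), (-1, +4, -3), (-3, -4, +2), (+1, +5, +3) repeated.
step 11: apply (-3, -4, +2) → (-20, 27, 16)
step 12: apply (+1, +5, +3) → (-19, 32, 19)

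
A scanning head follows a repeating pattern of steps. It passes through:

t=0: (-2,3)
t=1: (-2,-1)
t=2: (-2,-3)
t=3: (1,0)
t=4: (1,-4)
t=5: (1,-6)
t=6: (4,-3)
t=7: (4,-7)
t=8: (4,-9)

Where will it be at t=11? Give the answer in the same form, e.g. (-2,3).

(7,-12)

Step-to-step displacements: (+0,-4), (+0,-2), (+3,+3), (+0,-4), (+0,-2), (+3,+3), (+0,-4), (+0,-2) — a repeating cycle of length 3.
step 9: apply (+3,+3) → (7,-6)
step 10: apply (+0,-4) → (7,-10)
step 11: apply (+0,-2) → (7,-12)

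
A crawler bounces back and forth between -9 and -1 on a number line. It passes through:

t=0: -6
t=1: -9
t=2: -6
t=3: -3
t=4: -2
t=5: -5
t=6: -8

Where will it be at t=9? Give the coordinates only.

The value travels 3 per step and bounces off the walls at -9 and -1.
  step 7: -8 → -7
  step 8: -7 → -4
  step 9: -4 → -1

-1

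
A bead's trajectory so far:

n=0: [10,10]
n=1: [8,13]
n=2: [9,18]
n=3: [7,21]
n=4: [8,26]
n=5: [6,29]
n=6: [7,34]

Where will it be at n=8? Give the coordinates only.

[6,42]

The moves between consecutive positions are [-2,+3], [+1,+5], [-2,+3], [+1,+5], [-2,+3], [+1,+5]; they repeat the 2-cycle [[-2,+3], [+1,+5]].
step 7: apply [-2,+3] → [5,37]
step 8: apply [+1,+5] → [6,42]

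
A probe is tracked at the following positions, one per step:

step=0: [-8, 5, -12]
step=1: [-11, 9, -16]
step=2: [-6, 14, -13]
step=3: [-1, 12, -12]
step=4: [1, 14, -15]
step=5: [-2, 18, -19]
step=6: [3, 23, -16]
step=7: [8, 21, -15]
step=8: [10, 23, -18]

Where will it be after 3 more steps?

The moves between consecutive positions are [-3, +4, -4], [+5, +5, +3], [+5, -2, +1], [+2, +2, -3], [-3, +4, -4], [+5, +5, +3], [+5, -2, +1], [+2, +2, -3]; they repeat the 4-cycle [[-3, +4, -4], [+5, +5, +3], [+5, -2, +1], [+2, +2, -3]].
step 9: apply [-3, +4, -4] → [7, 27, -22]
step 10: apply [+5, +5, +3] → [12, 32, -19]
step 11: apply [+5, -2, +1] → [17, 30, -18]

[17, 30, -18]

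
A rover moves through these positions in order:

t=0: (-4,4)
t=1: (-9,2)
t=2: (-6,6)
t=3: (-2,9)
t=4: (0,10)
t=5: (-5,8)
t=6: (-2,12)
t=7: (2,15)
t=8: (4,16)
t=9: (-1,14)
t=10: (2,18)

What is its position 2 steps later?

(8,22)

Differencing gives (-5,-2), (+3,+4), (+4,+3), (+2,+1), (-5,-2), (+3,+4), (+4,+3), (+2,+1), (-5,-2), (+3,+4). This is the pattern (-5,-2), (+3,+4), (+4,+3), (+2,+1) repeated.
step 11: apply (+4,+3) → (6,21)
step 12: apply (+2,+1) → (8,22)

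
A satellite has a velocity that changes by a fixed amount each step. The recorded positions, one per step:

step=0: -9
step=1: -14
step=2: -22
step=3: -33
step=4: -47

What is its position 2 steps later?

-84

First differences are -5, -8, -11, -14; their common second difference is -3 (constant acceleration).
step 5: -47 − 17 → -64
step 6: -64 − 20 → -84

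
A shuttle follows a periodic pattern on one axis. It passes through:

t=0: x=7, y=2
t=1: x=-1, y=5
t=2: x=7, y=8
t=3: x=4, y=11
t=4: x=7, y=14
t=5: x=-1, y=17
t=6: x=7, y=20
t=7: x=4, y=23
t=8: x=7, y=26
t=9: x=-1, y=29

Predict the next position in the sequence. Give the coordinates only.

x=7, y=32

X: cycles through 7, -1, 7, 4 every 4 steps. Step 10 lands at position 2 of the cycle → 7.
Y: linear, +3 per step → 32 at step 10.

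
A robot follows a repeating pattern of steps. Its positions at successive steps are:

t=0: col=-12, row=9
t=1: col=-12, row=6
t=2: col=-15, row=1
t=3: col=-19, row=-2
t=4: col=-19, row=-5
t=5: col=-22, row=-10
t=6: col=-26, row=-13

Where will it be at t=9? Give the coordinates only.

The moves between consecutive positions are (+0,-3), (-3,-5), (-4,-3), (+0,-3), (-3,-5), (-4,-3); they repeat the 3-cycle [(+0,-3), (-3,-5), (-4,-3)].
step 7: apply (+0,-3) → col=-26, row=-16
step 8: apply (-3,-5) → col=-29, row=-21
step 9: apply (-4,-3) → col=-33, row=-24

col=-33, row=-24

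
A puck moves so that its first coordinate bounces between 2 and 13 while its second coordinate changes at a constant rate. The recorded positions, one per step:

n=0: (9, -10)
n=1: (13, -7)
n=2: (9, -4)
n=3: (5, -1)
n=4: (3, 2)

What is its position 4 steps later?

(7, 14)

The first coordinate reflects between 2 and 13, moving 4 per step.
  step 5: 3 → 7
  step 6: 7 → 11
  step 7: 11 → 11
  step 8: 11 → 7
The second coordinate changes by +3 each step: at step 8 it is 14.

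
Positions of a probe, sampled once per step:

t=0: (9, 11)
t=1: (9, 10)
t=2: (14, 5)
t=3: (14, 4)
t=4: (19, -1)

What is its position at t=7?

(24, -8)

Differencing gives (+0, -1), (+5, -5), (+0, -1), (+5, -5). This is the pattern (+0, -1), (+5, -5) repeated.
step 5: apply (+0, -1) → (19, -2)
step 6: apply (+5, -5) → (24, -7)
step 7: apply (+0, -1) → (24, -8)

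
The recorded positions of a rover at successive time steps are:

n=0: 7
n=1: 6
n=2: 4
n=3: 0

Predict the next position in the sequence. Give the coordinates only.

Consecutive displacements -1, -2, -4 scale by a factor of 2 each step.
step 4: 0 − 8 → -8

-8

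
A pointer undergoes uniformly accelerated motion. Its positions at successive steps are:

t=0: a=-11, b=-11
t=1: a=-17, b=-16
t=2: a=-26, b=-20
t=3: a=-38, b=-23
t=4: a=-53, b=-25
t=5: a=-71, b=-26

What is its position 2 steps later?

a=-116, b=-25

Taking differences between consecutive positions: (-6,-5), (-9,-4), (-12,-3), (-15,-2), (-18,-1). These grow by (-3,+1) each step.
step 6: a=-71, b=-26 + (-21,+0) → a=-92, b=-26
step 7: a=-92, b=-26 + (-24,+1) → a=-116, b=-25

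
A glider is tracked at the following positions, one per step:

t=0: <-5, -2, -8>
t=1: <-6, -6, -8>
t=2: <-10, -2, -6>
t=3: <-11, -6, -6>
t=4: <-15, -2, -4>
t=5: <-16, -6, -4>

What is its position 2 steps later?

<-21, -6, -2>

Step-to-step displacements: <-1, -4, +0>, <-4, +4, +2>, <-1, -4, +0>, <-4, +4, +2>, <-1, -4, +0> — a repeating cycle of length 2.
step 6: apply <-4, +4, +2> → <-20, -2, -2>
step 7: apply <-1, -4, +0> → <-21, -6, -2>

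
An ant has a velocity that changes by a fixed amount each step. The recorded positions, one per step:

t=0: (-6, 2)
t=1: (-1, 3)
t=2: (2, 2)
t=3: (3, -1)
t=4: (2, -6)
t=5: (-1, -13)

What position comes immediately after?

Taking differences between consecutive positions: (+5, +1), (+3, -1), (+1, -3), (-1, -5), (-3, -7). These grow by (-2, -2) each step.
step 6: (-1, -13) + (-5, -9) → (-6, -22)

(-6, -22)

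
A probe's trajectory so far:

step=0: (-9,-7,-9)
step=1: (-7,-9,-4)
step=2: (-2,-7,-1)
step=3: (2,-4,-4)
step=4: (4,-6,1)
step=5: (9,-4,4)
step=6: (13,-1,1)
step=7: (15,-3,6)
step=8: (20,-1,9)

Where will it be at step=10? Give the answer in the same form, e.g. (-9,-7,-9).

Step-to-step displacements: (+2,-2,+5), (+5,+2,+3), (+4,+3,-3), (+2,-2,+5), (+5,+2,+3), (+4,+3,-3), (+2,-2,+5), (+5,+2,+3) — a repeating cycle of length 3.
step 9: apply (+4,+3,-3) → (24,2,6)
step 10: apply (+2,-2,+5) → (26,0,11)

(26,0,11)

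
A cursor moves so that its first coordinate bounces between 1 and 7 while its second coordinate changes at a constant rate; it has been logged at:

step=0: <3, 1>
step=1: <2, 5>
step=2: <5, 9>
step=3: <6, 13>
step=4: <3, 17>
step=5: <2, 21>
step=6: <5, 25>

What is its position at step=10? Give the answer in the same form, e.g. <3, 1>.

The first coordinate travels 3 per step and bounces off the walls at 1 and 7.
  step 7: 5 → 6
  step 8: 6 → 3
  step 9: 3 → 2
  step 10: 2 → 5
The second coordinate changes by +4 each step: at step 10 it is 41.

<5, 41>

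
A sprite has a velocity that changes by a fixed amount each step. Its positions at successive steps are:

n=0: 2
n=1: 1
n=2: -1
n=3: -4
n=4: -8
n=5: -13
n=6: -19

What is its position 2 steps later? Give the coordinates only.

-34

Taking differences between consecutive positions: -1, -2, -3, -4, -5, -6. These grow by -1 each step.
step 7: -19 − 7 → -26
step 8: -26 − 8 → -34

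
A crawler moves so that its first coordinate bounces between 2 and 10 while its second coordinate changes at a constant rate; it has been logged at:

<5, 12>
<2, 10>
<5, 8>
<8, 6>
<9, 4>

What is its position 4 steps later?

<7, -4>

The first coordinate reflects between 2 and 10, moving 3 per step.
  step 5: 9 → 6
  step 6: 6 → 3
  step 7: 3 → 4
  step 8: 4 → 7
The second coordinate changes by -2 each step: at step 8 it is -4.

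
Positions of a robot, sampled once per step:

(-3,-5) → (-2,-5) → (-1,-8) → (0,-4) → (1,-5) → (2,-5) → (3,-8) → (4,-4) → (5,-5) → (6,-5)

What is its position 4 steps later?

(10,-5)

First: linear, +1 per step → 10 at step 13.
Second: cycles through -5, -5, -8, -4 every 4 steps. Step 13 lands at position 1 of the cycle → -5.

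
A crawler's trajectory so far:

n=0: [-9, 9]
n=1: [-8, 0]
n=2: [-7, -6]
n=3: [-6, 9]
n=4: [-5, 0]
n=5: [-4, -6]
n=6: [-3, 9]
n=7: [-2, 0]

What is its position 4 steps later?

[2, -6]

First: linear, +1 per step → 2 at step 11.
Second: cycles through 9, 0, -6 every 3 steps. Step 11 lands at position 2 of the cycle → -6.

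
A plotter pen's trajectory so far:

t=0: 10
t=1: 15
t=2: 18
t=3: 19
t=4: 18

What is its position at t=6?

Taking differences between consecutive positions: +5, +3, +1, -1. These grow by -2 each step.
step 5: 18 − 3 → 15
step 6: 15 − 5 → 10

10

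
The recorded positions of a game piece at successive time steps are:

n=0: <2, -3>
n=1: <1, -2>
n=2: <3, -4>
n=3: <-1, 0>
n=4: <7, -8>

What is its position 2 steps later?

<23, -24>

Consecutive displacements <-1, +1>, <+2, -2>, <-4, +4>, <+8, -8> scale by a factor of -2 each step.
step 5: <7, -8> + <-16, +16> → <-9, 8>
step 6: <-9, 8> + <+32, -32> → <23, -24>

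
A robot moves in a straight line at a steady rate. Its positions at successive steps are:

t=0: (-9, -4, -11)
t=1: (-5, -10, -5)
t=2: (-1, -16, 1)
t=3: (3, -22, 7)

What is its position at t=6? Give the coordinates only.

(15, -40, 25)

Each step adds (+4, -6, +6) to the position.
step 4: (3, -22, 7) + (+4, -6, +6) → (7, -28, 13)
step 5: (7, -28, 13) + (+4, -6, +6) → (11, -34, 19)
step 6: (11, -34, 19) + (+4, -6, +6) → (15, -40, 25)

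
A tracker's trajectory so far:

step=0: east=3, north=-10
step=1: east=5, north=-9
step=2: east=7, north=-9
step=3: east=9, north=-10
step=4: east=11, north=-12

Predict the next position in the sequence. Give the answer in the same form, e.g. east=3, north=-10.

Successive displacements: (+2, +1), (+2, +0), (+2, -1), (+2, -2) — each changes by (+0, -1).
step 5: east=11, north=-12 + (+2, -3) → east=13, north=-15

east=13, north=-15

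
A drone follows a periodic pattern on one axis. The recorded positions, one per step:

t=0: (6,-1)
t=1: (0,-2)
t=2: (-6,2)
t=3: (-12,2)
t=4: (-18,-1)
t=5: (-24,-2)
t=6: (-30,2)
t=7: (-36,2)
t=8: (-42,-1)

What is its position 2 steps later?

The first coordinate changes by -6 each step, so at step 10 it is 6 + 10·(-6) = -54.
The second coordinate repeats the cycle [-1, -2, 2, 2] with period 4; step 10 mod 4 = 2, giving 2.

(-54,2)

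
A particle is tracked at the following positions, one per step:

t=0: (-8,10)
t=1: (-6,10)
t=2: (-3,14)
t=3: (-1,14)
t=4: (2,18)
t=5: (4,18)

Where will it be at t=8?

(12,26)

Differencing gives (+2,+0), (+3,+4), (+2,+0), (+3,+4), (+2,+0). This is the pattern (+2,+0), (+3,+4) repeated.
step 6: apply (+3,+4) → (7,22)
step 7: apply (+2,+0) → (9,22)
step 8: apply (+3,+4) → (12,26)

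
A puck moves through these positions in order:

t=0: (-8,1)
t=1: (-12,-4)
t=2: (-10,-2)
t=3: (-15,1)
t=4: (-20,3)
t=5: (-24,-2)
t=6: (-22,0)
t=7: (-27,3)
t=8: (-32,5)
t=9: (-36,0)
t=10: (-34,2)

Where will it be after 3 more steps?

Step-to-step displacements: (-4,-5), (+2,+2), (-5,+3), (-5,+2), (-4,-5), (+2,+2), (-5,+3), (-5,+2), (-4,-5), (+2,+2) — a repeating cycle of length 4.
step 11: apply (-5,+3) → (-39,5)
step 12: apply (-5,+2) → (-44,7)
step 13: apply (-4,-5) → (-48,2)

(-48,2)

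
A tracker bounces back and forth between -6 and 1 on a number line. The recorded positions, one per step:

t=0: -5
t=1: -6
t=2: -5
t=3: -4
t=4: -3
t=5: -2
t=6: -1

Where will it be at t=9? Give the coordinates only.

The value reflects between -6 and 1, moving 1 per step.
  step 7: -1 → 0
  step 8: 0 → 1
  step 9: 1 → 0

0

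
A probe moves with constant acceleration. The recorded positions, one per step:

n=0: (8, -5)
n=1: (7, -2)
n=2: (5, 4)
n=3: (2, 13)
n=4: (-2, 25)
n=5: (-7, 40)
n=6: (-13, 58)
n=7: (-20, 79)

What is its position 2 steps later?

(-37, 130)

Taking differences between consecutive positions: (-1, +3), (-2, +6), (-3, +9), (-4, +12), (-5, +15), (-6, +18), (-7, +21). These grow by (-1, +3) each step.
step 8: (-20, 79) + (-8, +24) → (-28, 103)
step 9: (-28, 103) + (-9, +27) → (-37, 130)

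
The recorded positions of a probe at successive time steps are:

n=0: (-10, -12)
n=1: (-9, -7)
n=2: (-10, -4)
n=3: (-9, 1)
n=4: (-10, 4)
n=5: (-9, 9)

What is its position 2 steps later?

(-9, 17)

The moves between consecutive positions are (+1, +5), (-1, +3), (+1, +5), (-1, +3), (+1, +5); they repeat the 2-cycle [(+1, +5), (-1, +3)].
step 6: apply (-1, +3) → (-10, 12)
step 7: apply (+1, +5) → (-9, 17)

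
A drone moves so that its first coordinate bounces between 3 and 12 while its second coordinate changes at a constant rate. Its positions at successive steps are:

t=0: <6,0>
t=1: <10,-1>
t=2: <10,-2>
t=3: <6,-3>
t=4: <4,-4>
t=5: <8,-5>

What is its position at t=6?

<12,-6>

The first coordinate reflects between 3 and 12, moving 4 per step.
  step 6: 8 → 12
The second coordinate changes by -1 each step: at step 6 it is -6.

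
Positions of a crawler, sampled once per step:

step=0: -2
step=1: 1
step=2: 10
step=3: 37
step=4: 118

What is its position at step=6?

1090

The jumps are +3, +9, +27, +81 — a geometric progression with ratio 3.
step 5: 118 + 243 → 361
step 6: 361 + 729 → 1090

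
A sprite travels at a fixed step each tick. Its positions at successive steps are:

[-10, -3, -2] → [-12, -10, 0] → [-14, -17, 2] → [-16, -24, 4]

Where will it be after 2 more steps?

[-20, -38, 8]

The position changes by [-2, -7, +2] every step.
step 4: [-16, -24, 4] + [-2, -7, +2] → [-18, -31, 6]
step 5: [-18, -31, 6] + [-2, -7, +2] → [-20, -38, 8]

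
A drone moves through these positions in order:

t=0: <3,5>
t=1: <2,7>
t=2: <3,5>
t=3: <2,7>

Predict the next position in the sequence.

Consecutive displacements <-1,+2>, <+1,-2>, <-1,+2> scale by a factor of -1 each step.
step 4: <2,7> + <+1,-2> → <3,5>

<3,5>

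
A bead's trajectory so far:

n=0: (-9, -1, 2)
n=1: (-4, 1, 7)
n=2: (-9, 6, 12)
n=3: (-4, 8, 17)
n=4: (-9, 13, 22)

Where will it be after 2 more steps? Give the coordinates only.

(-9, 20, 32)

The moves between consecutive positions are (+5, +2, +5), (-5, +5, +5), (+5, +2, +5), (-5, +5, +5); they repeat the 2-cycle [(+5, +2, +5), (-5, +5, +5)].
step 5: apply (+5, +2, +5) → (-4, 15, 27)
step 6: apply (-5, +5, +5) → (-9, 20, 32)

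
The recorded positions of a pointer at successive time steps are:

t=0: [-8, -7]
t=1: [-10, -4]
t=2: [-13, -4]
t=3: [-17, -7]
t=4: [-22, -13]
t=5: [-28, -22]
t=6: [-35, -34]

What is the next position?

Taking differences between consecutive positions: [-2, +3], [-3, +0], [-4, -3], [-5, -6], [-6, -9], [-7, -12]. These grow by [-1, -3] each step.
step 7: [-35, -34] + [-8, -15] → [-43, -49]

[-43, -49]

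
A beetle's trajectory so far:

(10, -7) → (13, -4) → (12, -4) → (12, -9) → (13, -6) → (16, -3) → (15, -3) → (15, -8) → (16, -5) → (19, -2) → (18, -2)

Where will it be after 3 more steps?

(22, -1)

Differencing gives (+3, +3), (-1, +0), (+0, -5), (+1, +3), (+3, +3), (-1, +0), (+0, -5), (+1, +3), (+3, +3), (-1, +0). This is the pattern (+3, +3), (-1, +0), (+0, -5), (+1, +3) repeated.
step 11: apply (+0, -5) → (18, -7)
step 12: apply (+1, +3) → (19, -4)
step 13: apply (+3, +3) → (22, -1)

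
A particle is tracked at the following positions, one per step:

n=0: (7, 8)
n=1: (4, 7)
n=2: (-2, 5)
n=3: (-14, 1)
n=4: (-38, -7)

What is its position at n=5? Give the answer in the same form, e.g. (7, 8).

(-86, -23)

Step-to-step displacements: (-3, -1), (-6, -2), (-12, -4), (-24, -8); each is 2× the previous.
step 5: (-38, -7) + (-48, -16) → (-86, -23)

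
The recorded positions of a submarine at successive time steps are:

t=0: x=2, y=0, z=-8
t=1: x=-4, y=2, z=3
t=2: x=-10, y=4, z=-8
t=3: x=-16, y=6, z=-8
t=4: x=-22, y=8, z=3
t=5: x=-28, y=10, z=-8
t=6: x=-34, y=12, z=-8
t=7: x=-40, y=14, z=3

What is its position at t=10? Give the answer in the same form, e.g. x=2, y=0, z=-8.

x=-58, y=20, z=3

X: linear, -6 per step → -58 at step 10.
Y: linear, +2 per step → 20 at step 10.
Z: cycles through -8, 3, -8 every 3 steps. Step 10 lands at position 1 of the cycle → 3.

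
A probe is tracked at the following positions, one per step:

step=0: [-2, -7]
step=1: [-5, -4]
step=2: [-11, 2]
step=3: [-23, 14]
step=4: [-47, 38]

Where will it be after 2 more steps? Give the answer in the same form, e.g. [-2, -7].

[-191, 182]

The jumps are [-3, +3], [-6, +6], [-12, +12], [-24, +24] — a geometric progression with ratio 2.
step 5: [-47, 38] + [-48, +48] → [-95, 86]
step 6: [-95, 86] + [-96, +96] → [-191, 182]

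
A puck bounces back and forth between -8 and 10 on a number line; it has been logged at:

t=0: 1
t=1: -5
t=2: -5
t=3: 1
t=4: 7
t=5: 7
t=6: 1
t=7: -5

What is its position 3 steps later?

The value travels 6 per step and bounces off the walls at -8 and 10.
  step 8: -5 → -5
  step 9: -5 → 1
  step 10: 1 → 7

7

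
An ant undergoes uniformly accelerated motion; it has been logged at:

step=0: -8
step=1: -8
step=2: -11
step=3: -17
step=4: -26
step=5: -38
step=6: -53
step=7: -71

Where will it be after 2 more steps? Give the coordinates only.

-116

First differences are +0, -3, -6, -9, -12, -15, -18; their common second difference is -3 (constant acceleration).
step 8: -71 − 21 → -92
step 9: -92 − 24 → -116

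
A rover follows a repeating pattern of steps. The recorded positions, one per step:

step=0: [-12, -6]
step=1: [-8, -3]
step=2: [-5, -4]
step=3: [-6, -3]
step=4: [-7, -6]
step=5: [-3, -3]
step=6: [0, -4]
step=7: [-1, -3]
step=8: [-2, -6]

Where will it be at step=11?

[4, -3]

Differencing gives [+4, +3], [+3, -1], [-1, +1], [-1, -3], [+4, +3], [+3, -1], [-1, +1], [-1, -3]. This is the pattern [+4, +3], [+3, -1], [-1, +1], [-1, -3] repeated.
step 9: apply [+4, +3] → [2, -3]
step 10: apply [+3, -1] → [5, -4]
step 11: apply [-1, +1] → [4, -3]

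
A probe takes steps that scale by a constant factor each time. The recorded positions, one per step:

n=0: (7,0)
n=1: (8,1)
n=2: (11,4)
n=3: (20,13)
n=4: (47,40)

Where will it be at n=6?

Consecutive displacements (+1,+1), (+3,+3), (+9,+9), (+27,+27) scale by a factor of 3 each step.
step 5: (47,40) + (+81,+81) → (128,121)
step 6: (128,121) + (+243,+243) → (371,364)

(371,364)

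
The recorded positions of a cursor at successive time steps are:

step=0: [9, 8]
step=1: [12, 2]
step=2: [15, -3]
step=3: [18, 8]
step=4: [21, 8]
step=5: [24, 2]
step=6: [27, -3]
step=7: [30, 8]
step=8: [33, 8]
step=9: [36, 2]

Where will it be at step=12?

[45, 8]

First: linear, +3 per step → 45 at step 12.
Second: cycles through 8, 2, -3, 8 every 4 steps. Step 12 lands at position 0 of the cycle → 8.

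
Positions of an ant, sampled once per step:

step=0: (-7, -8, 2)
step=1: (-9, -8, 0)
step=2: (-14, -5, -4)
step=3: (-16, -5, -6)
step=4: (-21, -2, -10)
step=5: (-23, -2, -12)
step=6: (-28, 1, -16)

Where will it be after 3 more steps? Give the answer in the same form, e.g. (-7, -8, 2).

(-37, 4, -24)

The moves between consecutive positions are (-2, +0, -2), (-5, +3, -4), (-2, +0, -2), (-5, +3, -4), (-2, +0, -2), (-5, +3, -4); they repeat the 2-cycle [(-2, +0, -2), (-5, +3, -4)].
step 7: apply (-2, +0, -2) → (-30, 1, -18)
step 8: apply (-5, +3, -4) → (-35, 4, -22)
step 9: apply (-2, +0, -2) → (-37, 4, -24)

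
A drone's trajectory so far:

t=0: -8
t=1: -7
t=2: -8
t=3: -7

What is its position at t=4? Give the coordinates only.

Step-to-step displacements: +1, -1, +1; each is -1× the previous.
step 4: -7 − 1 → -8

-8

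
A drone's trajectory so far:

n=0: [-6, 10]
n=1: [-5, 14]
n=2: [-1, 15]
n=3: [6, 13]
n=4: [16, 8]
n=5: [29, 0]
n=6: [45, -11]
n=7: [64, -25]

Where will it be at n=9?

Taking differences between consecutive positions: [+1, +4], [+4, +1], [+7, -2], [+10, -5], [+13, -8], [+16, -11], [+19, -14]. These grow by [+3, -3] each step.
step 8: [64, -25] + [+22, -17] → [86, -42]
step 9: [86, -42] + [+25, -20] → [111, -62]

[111, -62]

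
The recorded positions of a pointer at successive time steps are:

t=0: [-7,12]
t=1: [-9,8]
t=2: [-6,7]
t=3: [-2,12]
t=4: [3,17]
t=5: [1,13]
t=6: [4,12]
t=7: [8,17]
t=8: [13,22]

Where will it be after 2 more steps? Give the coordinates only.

Step-to-step displacements: [-2,-4], [+3,-1], [+4,+5], [+5,+5], [-2,-4], [+3,-1], [+4,+5], [+5,+5] — a repeating cycle of length 4.
step 9: apply [-2,-4] → [11,18]
step 10: apply [+3,-1] → [14,17]

[14,17]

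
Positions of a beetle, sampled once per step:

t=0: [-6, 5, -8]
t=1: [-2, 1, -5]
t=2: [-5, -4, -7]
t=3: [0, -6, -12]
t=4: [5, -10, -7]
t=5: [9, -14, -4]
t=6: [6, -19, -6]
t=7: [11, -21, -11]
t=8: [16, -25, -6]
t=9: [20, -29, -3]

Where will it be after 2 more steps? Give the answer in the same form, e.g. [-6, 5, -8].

Differencing gives [+4, -4, +3], [-3, -5, -2], [+5, -2, -5], [+5, -4, +5], [+4, -4, +3], [-3, -5, -2], [+5, -2, -5], [+5, -4, +5], [+4, -4, +3]. This is the pattern [+4, -4, +3], [-3, -5, -2], [+5, -2, -5], [+5, -4, +5] repeated.
step 10: apply [-3, -5, -2] → [17, -34, -5]
step 11: apply [+5, -2, -5] → [22, -36, -10]

[22, -36, -10]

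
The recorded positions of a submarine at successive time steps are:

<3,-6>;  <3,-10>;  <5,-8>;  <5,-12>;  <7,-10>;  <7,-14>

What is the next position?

Step-to-step displacements: <+0,-4>, <+2,+2>, <+0,-4>, <+2,+2>, <+0,-4> — a repeating cycle of length 2.
step 6: apply <+2,+2> → <9,-12>

<9,-12>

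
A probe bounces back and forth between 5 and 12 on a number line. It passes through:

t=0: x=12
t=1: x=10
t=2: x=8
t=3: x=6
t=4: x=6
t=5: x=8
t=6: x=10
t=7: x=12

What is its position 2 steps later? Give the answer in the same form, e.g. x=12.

The value travels 2 per step and bounces off the walls at 5 and 12.
  step 8: 12 → 10
  step 9: 10 → 8

x=8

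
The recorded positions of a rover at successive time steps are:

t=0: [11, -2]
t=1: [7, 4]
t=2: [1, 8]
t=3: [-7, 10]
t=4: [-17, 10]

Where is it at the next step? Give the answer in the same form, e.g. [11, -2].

[-29, 8]

First differences are [-4, +6], [-6, +4], [-8, +2], [-10, +0]; their common second difference is [-2, -2] (constant acceleration).
step 5: [-17, 10] + [-12, -2] → [-29, 8]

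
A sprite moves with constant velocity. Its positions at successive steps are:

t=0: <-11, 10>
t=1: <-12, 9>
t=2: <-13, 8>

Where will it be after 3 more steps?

<-16, 5>

The position changes by <-1, -1> every step.
step 3: <-13, 8> + <-1, -1> → <-14, 7>
step 4: <-14, 7> + <-1, -1> → <-15, 6>
step 5: <-15, 6> + <-1, -1> → <-16, 5>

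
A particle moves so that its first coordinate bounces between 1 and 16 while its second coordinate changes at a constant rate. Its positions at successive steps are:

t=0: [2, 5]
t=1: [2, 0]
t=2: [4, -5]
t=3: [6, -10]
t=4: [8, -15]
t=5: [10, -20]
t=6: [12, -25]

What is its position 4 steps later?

The first coordinate reflects between 1 and 16, moving 2 per step.
  step 7: 12 → 14
  step 8: 14 → 16
  step 9: 16 → 14
  step 10: 14 → 12
The second coordinate changes by -5 each step: at step 10 it is -45.

[12, -45]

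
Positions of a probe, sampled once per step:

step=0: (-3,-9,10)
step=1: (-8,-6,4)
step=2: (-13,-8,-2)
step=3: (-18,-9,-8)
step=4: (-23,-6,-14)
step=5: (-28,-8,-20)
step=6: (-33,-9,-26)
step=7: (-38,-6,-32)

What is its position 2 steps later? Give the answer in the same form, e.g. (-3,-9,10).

The first coordinate changes by -5 each step, so at step 9 it is -3 + 9·(-5) = -48.
The second coordinate repeats the cycle [-9, -6, -8] with period 3; step 9 mod 3 = 0, giving -9.
The third coordinate changes by -6 each step, so at step 9 it is 10 + 9·(-6) = -44.

(-48,-9,-44)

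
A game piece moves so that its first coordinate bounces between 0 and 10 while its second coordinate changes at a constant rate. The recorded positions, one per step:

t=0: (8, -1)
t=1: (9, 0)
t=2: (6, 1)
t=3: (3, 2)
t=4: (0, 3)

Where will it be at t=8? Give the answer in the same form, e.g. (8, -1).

The first coordinate travels 3 per step and bounces off the walls at 0 and 10.
  step 5: 0 → 3
  step 6: 3 → 6
  step 7: 6 → 9
  step 8: 9 → 8
The second coordinate changes by +1 each step: at step 8 it is 7.

(8, 7)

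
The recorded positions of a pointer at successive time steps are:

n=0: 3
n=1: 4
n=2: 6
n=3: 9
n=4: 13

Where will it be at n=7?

31

First differences are +1, +2, +3, +4; their common second difference is +1 (constant acceleration).
step 5: 13 + 5 → 18
step 6: 18 + 6 → 24
step 7: 24 + 7 → 31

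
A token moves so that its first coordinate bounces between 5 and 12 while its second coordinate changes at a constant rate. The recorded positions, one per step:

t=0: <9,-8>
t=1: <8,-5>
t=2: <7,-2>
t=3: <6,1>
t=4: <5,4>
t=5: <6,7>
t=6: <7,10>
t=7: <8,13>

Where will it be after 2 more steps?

The first coordinate travels 1 per step and bounces off the walls at 5 and 12.
  step 8: 8 → 9
  step 9: 9 → 10
The second coordinate changes by +3 each step: at step 9 it is 19.

<10,19>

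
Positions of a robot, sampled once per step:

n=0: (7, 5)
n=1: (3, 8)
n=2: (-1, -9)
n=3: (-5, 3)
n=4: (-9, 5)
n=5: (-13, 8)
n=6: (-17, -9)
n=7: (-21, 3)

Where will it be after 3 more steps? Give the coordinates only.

(-33, -9)

First: linear, -4 per step → -33 at step 10.
Second: cycles through 5, 8, -9, 3 every 4 steps. Step 10 lands at position 2 of the cycle → -9.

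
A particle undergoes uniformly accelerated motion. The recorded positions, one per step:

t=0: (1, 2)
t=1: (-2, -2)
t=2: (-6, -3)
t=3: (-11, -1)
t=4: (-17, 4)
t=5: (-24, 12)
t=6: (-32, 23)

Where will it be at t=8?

(-51, 54)

First differences are (-3, -4), (-4, -1), (-5, +2), (-6, +5), (-7, +8), (-8, +11); their common second difference is (-1, +3) (constant acceleration).
step 7: (-32, 23) + (-9, +14) → (-41, 37)
step 8: (-41, 37) + (-10, +17) → (-51, 54)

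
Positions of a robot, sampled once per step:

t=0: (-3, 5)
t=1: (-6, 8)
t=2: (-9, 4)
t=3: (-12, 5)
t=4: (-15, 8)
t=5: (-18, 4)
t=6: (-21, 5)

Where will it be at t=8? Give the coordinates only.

(-27, 4)

The first coordinate changes by -3 each step, so at step 8 it is -3 + 8·(-3) = -27.
The second coordinate repeats the cycle [5, 8, 4] with period 3; step 8 mod 3 = 2, giving 4.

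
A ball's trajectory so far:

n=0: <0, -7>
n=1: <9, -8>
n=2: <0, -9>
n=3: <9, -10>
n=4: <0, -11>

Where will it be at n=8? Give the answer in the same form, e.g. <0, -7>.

The first coordinate repeats the cycle [0, 9] with period 2; step 8 mod 2 = 0, giving 0.
The second coordinate changes by -1 each step, so at step 8 it is -7 + 8·(-1) = -15.

<0, -15>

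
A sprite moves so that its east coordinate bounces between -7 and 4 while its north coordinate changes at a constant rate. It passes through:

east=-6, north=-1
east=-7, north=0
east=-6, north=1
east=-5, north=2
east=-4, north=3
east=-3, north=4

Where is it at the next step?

east=-2, north=5

The east coordinate travels 1 per step and bounces off the walls at -7 and 4.
  step 6: -3 → -2
The north coordinate changes by +1 each step: at step 6 it is 5.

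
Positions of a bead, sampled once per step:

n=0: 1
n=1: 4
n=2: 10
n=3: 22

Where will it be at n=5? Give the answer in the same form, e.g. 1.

The jumps are +3, +6, +12 — a geometric progression with ratio 2.
step 4: 22 + 24 → 46
step 5: 46 + 48 → 94

94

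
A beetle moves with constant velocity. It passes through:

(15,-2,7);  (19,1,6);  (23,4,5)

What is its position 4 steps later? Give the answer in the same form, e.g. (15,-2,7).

(39,16,1)

The position changes by (+4,+3,-1) every step.
step 3: (23,4,5) + (+4,+3,-1) → (27,7,4)
step 4: (27,7,4) + (+4,+3,-1) → (31,10,3)
step 5: (31,10,3) + (+4,+3,-1) → (35,13,2)
step 6: (35,13,2) + (+4,+3,-1) → (39,16,1)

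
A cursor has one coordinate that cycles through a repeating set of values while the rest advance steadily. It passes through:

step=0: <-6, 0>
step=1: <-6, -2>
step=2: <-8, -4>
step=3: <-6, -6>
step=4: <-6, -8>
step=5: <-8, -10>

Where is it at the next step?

First: cycles through -6, -6, -8 every 3 steps. Step 6 lands at position 0 of the cycle → -6.
Second: linear, -2 per step → -12 at step 6.

<-6, -12>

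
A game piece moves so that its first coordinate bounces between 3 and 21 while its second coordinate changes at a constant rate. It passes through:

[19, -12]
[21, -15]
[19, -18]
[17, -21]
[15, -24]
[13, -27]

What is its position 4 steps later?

The first coordinate travels 2 per step and bounces off the walls at 3 and 21.
  step 6: 13 → 11
  step 7: 11 → 9
  step 8: 9 → 7
  step 9: 7 → 5
The second coordinate changes by -3 each step: at step 9 it is -39.

[5, -39]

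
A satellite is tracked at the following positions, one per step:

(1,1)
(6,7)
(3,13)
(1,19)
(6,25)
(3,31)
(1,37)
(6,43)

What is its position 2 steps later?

The first coordinate repeats the cycle [1, 6, 3] with period 3; step 9 mod 3 = 0, giving 1.
The second coordinate changes by +6 each step, so at step 9 it is 1 + 9·(6) = 55.

(1,55)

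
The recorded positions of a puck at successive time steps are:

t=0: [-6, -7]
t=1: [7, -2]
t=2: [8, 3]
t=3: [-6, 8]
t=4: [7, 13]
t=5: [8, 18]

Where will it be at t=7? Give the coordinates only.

[7, 28]

First: cycles through -6, 7, 8 every 3 steps. Step 7 lands at position 1 of the cycle → 7.
Second: linear, +5 per step → 28 at step 7.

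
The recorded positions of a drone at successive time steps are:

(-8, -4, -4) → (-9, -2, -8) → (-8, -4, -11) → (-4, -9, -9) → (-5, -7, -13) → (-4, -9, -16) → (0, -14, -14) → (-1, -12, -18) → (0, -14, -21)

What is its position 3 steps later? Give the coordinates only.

(4, -19, -26)

The moves between consecutive positions are (-1, +2, -4), (+1, -2, -3), (+4, -5, +2), (-1, +2, -4), (+1, -2, -3), (+4, -5, +2), (-1, +2, -4), (+1, -2, -3); they repeat the 3-cycle [(-1, +2, -4), (+1, -2, -3), (+4, -5, +2)].
step 9: apply (+4, -5, +2) → (4, -19, -19)
step 10: apply (-1, +2, -4) → (3, -17, -23)
step 11: apply (+1, -2, -3) → (4, -19, -26)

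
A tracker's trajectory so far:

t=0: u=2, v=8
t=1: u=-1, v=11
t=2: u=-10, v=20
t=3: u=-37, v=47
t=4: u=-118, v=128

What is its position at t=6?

u=-1090, v=1100

Step-to-step displacements: (-3, +3), (-9, +9), (-27, +27), (-81, +81); each is 3× the previous.
step 5: u=-118, v=128 + (-243, +243) → u=-361, v=371
step 6: u=-361, v=371 + (-729, +729) → u=-1090, v=1100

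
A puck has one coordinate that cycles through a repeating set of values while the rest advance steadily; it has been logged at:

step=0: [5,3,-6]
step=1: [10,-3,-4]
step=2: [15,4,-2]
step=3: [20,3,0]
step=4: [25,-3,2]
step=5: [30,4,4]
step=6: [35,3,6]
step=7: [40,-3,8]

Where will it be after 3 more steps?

The first coordinate changes by +5 each step, so at step 10 it is 5 + 10·(5) = 55.
The second coordinate repeats the cycle [3, -3, 4] with period 3; step 10 mod 3 = 1, giving -3.
The third coordinate changes by +2 each step, so at step 10 it is -6 + 10·(2) = 14.

[55,-3,14]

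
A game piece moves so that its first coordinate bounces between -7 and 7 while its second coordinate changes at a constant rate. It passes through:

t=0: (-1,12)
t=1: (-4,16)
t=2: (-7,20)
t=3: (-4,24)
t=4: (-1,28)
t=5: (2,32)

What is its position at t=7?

(6,40)

The first coordinate reflects between -7 and 7, moving 3 per step.
  step 6: 2 → 5
  step 7: 5 → 6
The second coordinate changes by +4 each step: at step 7 it is 40.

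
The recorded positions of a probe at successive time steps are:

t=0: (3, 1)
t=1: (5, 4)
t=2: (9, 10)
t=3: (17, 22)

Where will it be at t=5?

(65, 94)

The jumps are (+2, +3), (+4, +6), (+8, +12) — a geometric progression with ratio 2.
step 4: (17, 22) + (+16, +24) → (33, 46)
step 5: (33, 46) + (+32, +48) → (65, 94)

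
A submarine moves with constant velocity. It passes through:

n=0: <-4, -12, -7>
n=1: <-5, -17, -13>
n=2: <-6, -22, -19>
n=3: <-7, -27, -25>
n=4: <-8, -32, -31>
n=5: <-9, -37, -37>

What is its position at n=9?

<-13, -57, -61>

The position changes by <-1, -5, -6> every step.
step 6: <-9, -37, -37> + <-1, -5, -6> → <-10, -42, -43>
step 7: <-10, -42, -43> + <-1, -5, -6> → <-11, -47, -49>
step 8: <-11, -47, -49> + <-1, -5, -6> → <-12, -52, -55>
step 9: <-12, -52, -55> + <-1, -5, -6> → <-13, -57, -61>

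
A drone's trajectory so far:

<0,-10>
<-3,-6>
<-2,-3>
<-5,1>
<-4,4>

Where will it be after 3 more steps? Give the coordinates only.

Differencing gives <-3,+4>, <+1,+3>, <-3,+4>, <+1,+3>. This is the pattern <-3,+4>, <+1,+3> repeated.
step 5: apply <-3,+4> → <-7,8>
step 6: apply <+1,+3> → <-6,11>
step 7: apply <-3,+4> → <-9,15>

<-9,15>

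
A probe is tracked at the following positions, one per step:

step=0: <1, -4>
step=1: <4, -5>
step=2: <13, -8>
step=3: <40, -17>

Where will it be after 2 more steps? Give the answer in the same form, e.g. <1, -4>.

Consecutive displacements <+3, -1>, <+9, -3>, <+27, -9> scale by a factor of 3 each step.
step 4: <40, -17> + <+81, -27> → <121, -44>
step 5: <121, -44> + <+243, -81> → <364, -125>

<364, -125>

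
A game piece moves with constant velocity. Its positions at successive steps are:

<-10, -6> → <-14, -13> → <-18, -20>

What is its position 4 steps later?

<-34, -48>

The position changes by <-4, -7> every step.
step 3: <-18, -20> + <-4, -7> → <-22, -27>
step 4: <-22, -27> + <-4, -7> → <-26, -34>
step 5: <-26, -34> + <-4, -7> → <-30, -41>
step 6: <-30, -41> + <-4, -7> → <-34, -48>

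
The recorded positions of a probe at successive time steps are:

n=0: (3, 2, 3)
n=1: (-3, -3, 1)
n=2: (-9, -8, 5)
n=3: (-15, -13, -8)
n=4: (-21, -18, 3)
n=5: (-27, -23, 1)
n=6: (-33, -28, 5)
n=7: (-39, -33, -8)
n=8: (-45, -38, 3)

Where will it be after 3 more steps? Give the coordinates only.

First: linear, -6 per step → -63 at step 11.
Second: linear, -5 per step → -53 at step 11.
Third: cycles through 3, 1, 5, -8 every 4 steps. Step 11 lands at position 3 of the cycle → -8.

(-63, -53, -8)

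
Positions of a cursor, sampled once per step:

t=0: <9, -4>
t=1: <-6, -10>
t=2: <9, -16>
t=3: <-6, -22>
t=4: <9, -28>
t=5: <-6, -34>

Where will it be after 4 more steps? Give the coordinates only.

The first coordinate repeats the cycle [9, -6] with period 2; step 9 mod 2 = 1, giving -6.
The second coordinate changes by -6 each step, so at step 9 it is -4 + 9·(-6) = -58.

<-6, -58>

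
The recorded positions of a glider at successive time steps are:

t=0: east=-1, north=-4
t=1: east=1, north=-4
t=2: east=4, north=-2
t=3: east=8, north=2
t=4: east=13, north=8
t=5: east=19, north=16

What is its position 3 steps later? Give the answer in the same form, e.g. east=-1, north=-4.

east=43, north=52

Successive displacements: (+2, +0), (+3, +2), (+4, +4), (+5, +6), (+6, +8) — each changes by (+1, +2).
step 6: east=19, north=16 + (+7, +10) → east=26, north=26
step 7: east=26, north=26 + (+8, +12) → east=34, north=38
step 8: east=34, north=38 + (+9, +14) → east=43, north=52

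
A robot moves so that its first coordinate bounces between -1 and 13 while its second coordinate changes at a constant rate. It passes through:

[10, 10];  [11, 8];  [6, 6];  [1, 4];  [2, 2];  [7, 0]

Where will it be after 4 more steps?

The first coordinate reflects between -1 and 13, moving 5 per step.
  step 6: 7 → 12
  step 7: 12 → 9
  step 8: 9 → 4
  step 9: 4 → -1
The second coordinate changes by -2 each step: at step 9 it is -8.

[-1, -8]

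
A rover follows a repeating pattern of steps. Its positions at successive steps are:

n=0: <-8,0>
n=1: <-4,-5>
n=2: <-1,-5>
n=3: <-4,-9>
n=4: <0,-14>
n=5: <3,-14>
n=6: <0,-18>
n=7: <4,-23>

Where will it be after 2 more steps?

<4,-27>

Step-to-step displacements: <+4,-5>, <+3,+0>, <-3,-4>, <+4,-5>, <+3,+0>, <-3,-4>, <+4,-5> — a repeating cycle of length 3.
step 8: apply <+3,+0> → <7,-23>
step 9: apply <-3,-4> → <4,-27>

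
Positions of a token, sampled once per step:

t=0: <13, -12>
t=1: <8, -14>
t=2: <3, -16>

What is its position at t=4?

Each step adds <-5, -2> to the position.
step 3: <3, -16> + <-5, -2> → <-2, -18>
step 4: <-2, -18> + <-5, -2> → <-7, -20>

<-7, -20>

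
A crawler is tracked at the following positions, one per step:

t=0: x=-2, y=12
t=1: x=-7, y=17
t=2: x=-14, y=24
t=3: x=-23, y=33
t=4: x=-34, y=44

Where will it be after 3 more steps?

First differences are (-5,+5), (-7,+7), (-9,+9), (-11,+11); their common second difference is (-2,+2) (constant acceleration).
step 5: x=-34, y=44 + (-13,+13) → x=-47, y=57
step 6: x=-47, y=57 + (-15,+15) → x=-62, y=72
step 7: x=-62, y=72 + (-17,+17) → x=-79, y=89

x=-79, y=89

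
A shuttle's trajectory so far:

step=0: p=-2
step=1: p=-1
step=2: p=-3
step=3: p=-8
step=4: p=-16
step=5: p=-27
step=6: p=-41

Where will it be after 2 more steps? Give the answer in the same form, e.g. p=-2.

Successive displacements: +1, -2, -5, -8, -11, -14 — each changes by -3.
step 7: -41 − 17 → p=-58
step 8: -58 − 20 → p=-78

p=-78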